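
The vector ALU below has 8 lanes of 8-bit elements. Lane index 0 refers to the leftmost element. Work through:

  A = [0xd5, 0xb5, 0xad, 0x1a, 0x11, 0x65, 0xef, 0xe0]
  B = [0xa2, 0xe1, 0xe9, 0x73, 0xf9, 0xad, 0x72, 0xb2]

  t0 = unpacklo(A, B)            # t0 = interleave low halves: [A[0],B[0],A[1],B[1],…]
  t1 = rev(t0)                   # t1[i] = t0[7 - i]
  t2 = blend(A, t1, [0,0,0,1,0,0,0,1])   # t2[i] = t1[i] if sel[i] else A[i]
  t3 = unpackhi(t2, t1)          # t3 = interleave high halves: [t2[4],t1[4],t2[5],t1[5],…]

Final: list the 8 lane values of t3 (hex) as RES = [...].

t0 = [0xd5, 0xa2, 0xb5, 0xe1, 0xad, 0xe9, 0x1a, 0x73]
t1 = [0x73, 0x1a, 0xe9, 0xad, 0xe1, 0xb5, 0xa2, 0xd5]
t2 = [0xd5, 0xb5, 0xad, 0xad, 0x11, 0x65, 0xef, 0xd5]
t3 = [0x11, 0xe1, 0x65, 0xb5, 0xef, 0xa2, 0xd5, 0xd5]

RES = [0x11, 0xe1, 0x65, 0xb5, 0xef, 0xa2, 0xd5, 0xd5]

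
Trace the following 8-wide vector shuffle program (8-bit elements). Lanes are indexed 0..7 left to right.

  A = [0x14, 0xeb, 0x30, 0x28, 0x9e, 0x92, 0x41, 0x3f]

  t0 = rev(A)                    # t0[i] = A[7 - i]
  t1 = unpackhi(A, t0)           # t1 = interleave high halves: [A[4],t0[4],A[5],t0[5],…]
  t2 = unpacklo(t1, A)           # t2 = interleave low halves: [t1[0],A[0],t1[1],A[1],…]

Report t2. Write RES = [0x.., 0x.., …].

RES = [ 0x9e  0x14  0x28  0xeb  0x92  0x30  0x30  0x28 ]

  t0: 3f 41 92 9e 28 30 eb 14
  t1: 9e 28 92 30 41 eb 3f 14
  t2: 9e 14 28 eb 92 30 30 28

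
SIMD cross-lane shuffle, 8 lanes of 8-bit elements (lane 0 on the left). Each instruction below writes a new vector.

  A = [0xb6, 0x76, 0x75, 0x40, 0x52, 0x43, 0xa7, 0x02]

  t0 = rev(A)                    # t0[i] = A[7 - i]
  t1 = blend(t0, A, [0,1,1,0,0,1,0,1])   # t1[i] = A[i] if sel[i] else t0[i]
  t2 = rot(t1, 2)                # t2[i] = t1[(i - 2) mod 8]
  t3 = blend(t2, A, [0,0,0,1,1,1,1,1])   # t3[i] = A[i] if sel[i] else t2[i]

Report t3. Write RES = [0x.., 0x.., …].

RES = [ 0x76  0x02  0x02  0x40  0x52  0x43  0xa7  0x02 ]

t0 = [0x02, 0xa7, 0x43, 0x52, 0x40, 0x75, 0x76, 0xb6]
t1 = [0x02, 0x76, 0x75, 0x52, 0x40, 0x43, 0x76, 0x02]
t2 = [0x76, 0x02, 0x02, 0x76, 0x75, 0x52, 0x40, 0x43]
t3 = [0x76, 0x02, 0x02, 0x40, 0x52, 0x43, 0xa7, 0x02]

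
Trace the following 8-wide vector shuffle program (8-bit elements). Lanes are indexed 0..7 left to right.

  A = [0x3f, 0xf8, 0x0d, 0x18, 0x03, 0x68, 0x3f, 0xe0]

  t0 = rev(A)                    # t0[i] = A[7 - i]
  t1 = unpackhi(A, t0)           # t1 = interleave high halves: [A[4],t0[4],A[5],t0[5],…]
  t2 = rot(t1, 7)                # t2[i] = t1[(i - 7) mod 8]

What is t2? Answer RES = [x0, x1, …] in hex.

  t0: e0 3f 68 03 18 0d f8 3f
  t1: 03 18 68 0d 3f f8 e0 3f
  t2: 18 68 0d 3f f8 e0 3f 03

RES = [0x18, 0x68, 0x0d, 0x3f, 0xf8, 0xe0, 0x3f, 0x03]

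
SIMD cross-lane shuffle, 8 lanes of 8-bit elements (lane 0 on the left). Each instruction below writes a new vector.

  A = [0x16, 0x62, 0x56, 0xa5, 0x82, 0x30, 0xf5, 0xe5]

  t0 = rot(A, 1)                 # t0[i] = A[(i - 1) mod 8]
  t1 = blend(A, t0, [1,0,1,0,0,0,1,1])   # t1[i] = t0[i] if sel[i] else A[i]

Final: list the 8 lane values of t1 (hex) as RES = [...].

RES = [0xe5, 0x62, 0x62, 0xa5, 0x82, 0x30, 0x30, 0xf5]

  t0: e5 16 62 56 a5 82 30 f5
  t1: e5 62 62 a5 82 30 30 f5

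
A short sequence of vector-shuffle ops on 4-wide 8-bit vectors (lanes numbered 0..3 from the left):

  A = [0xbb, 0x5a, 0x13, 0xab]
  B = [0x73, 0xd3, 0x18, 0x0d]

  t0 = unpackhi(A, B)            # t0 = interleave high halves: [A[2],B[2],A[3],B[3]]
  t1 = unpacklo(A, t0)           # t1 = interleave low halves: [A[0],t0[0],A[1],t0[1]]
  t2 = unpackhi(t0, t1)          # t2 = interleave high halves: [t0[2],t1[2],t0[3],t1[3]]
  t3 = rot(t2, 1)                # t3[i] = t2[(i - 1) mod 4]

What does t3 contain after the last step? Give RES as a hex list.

RES = [0x18, 0xab, 0x5a, 0x0d]

→ t0 |13|18|ab|0d|
→ t1 |bb|13|5a|18|
→ t2 |ab|5a|0d|18|
→ t3 |18|ab|5a|0d|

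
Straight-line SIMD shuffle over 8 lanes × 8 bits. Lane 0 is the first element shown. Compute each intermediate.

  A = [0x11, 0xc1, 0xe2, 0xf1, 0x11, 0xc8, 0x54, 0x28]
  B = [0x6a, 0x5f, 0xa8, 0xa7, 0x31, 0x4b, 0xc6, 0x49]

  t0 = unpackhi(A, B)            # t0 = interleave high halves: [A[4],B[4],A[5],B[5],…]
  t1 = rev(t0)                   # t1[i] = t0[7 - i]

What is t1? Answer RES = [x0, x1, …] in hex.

  t0: 11 31 c8 4b 54 c6 28 49
  t1: 49 28 c6 54 4b c8 31 11

RES = [ 0x49  0x28  0xc6  0x54  0x4b  0xc8  0x31  0x11 ]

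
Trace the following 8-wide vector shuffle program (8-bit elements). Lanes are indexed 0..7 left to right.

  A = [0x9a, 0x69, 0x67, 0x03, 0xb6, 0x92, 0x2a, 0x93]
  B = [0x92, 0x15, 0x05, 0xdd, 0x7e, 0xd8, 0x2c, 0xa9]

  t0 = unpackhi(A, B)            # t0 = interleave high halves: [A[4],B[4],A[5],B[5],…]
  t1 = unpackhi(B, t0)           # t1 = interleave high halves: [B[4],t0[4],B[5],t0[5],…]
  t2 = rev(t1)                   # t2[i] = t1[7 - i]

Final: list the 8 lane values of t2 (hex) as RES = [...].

RES = [ 0xa9  0xa9  0x93  0x2c  0x2c  0xd8  0x2a  0x7e ]

t0 = [0xb6, 0x7e, 0x92, 0xd8, 0x2a, 0x2c, 0x93, 0xa9]
t1 = [0x7e, 0x2a, 0xd8, 0x2c, 0x2c, 0x93, 0xa9, 0xa9]
t2 = [0xa9, 0xa9, 0x93, 0x2c, 0x2c, 0xd8, 0x2a, 0x7e]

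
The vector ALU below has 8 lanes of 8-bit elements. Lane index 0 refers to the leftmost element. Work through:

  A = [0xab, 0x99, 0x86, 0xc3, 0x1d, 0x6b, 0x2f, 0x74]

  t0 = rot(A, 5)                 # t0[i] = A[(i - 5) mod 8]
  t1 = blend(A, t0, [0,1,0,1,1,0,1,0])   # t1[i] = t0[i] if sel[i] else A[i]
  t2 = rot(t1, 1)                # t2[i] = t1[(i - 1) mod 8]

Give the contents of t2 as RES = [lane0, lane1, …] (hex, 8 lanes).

RES = [0x74, 0xab, 0x1d, 0x86, 0x2f, 0x74, 0x6b, 0x99]

  t0: c3 1d 6b 2f 74 ab 99 86
  t1: ab 1d 86 2f 74 6b 99 74
  t2: 74 ab 1d 86 2f 74 6b 99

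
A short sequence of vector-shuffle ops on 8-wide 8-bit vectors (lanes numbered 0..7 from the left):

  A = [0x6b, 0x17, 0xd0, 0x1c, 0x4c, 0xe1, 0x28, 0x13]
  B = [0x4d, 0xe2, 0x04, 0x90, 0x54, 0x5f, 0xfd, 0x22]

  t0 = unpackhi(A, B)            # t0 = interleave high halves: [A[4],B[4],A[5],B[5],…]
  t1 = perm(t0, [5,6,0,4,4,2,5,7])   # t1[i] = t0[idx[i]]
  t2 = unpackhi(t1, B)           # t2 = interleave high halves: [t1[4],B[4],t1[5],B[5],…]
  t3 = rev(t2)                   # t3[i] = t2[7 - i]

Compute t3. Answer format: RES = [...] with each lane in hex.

→ t0 |4c|54|e1|5f|28|fd|13|22|
→ t1 |fd|13|4c|28|28|e1|fd|22|
→ t2 |28|54|e1|5f|fd|fd|22|22|
→ t3 |22|22|fd|fd|5f|e1|54|28|

RES = [0x22, 0x22, 0xfd, 0xfd, 0x5f, 0xe1, 0x54, 0x28]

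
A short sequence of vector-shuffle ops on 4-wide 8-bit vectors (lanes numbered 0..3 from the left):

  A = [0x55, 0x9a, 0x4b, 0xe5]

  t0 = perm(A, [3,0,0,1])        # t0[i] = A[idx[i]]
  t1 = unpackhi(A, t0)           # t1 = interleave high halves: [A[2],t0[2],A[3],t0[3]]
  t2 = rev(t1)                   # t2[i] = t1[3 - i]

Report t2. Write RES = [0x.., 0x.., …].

  t0: e5 55 55 9a
  t1: 4b 55 e5 9a
  t2: 9a e5 55 4b

RES = [ 0x9a  0xe5  0x55  0x4b ]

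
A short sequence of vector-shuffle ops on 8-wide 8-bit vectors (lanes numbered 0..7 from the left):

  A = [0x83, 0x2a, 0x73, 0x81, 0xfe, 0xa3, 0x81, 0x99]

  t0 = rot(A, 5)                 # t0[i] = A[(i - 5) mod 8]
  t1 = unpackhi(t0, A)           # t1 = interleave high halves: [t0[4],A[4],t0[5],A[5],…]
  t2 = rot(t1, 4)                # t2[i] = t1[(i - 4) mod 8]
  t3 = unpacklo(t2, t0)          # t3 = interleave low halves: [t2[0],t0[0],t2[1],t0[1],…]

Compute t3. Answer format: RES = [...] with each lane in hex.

  t0: 81 fe a3 81 99 83 2a 73
  t1: 99 fe 83 a3 2a 81 73 99
  t2: 2a 81 73 99 99 fe 83 a3
  t3: 2a 81 81 fe 73 a3 99 81

RES = [ 0x2a  0x81  0x81  0xfe  0x73  0xa3  0x99  0x81 ]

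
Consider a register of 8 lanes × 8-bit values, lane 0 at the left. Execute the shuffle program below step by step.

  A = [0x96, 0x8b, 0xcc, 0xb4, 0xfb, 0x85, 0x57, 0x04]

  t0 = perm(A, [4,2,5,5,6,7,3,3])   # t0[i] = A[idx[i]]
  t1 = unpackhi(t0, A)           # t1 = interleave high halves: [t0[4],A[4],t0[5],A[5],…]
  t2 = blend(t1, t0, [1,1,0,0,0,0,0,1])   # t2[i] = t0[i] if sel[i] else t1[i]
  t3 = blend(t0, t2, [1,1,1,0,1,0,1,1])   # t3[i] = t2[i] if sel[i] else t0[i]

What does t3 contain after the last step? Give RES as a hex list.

RES = [ 0xfb  0xcc  0x04  0x85  0xb4  0x04  0xb4  0xb4 ]

t0 = [0xfb, 0xcc, 0x85, 0x85, 0x57, 0x04, 0xb4, 0xb4]
t1 = [0x57, 0xfb, 0x04, 0x85, 0xb4, 0x57, 0xb4, 0x04]
t2 = [0xfb, 0xcc, 0x04, 0x85, 0xb4, 0x57, 0xb4, 0xb4]
t3 = [0xfb, 0xcc, 0x04, 0x85, 0xb4, 0x04, 0xb4, 0xb4]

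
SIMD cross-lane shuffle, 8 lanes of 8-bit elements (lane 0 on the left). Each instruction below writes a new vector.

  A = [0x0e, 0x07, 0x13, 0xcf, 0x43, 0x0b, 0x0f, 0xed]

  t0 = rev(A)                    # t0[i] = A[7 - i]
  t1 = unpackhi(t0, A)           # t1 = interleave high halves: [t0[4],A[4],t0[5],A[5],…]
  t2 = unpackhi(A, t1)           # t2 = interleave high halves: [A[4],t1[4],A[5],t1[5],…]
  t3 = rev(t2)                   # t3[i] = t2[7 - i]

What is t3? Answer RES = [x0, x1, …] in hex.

  t0: ed 0f 0b 43 cf 13 07 0e
  t1: cf 43 13 0b 07 0f 0e ed
  t2: 43 07 0b 0f 0f 0e ed ed
  t3: ed ed 0e 0f 0f 0b 07 43

RES = [0xed, 0xed, 0x0e, 0x0f, 0x0f, 0x0b, 0x07, 0x43]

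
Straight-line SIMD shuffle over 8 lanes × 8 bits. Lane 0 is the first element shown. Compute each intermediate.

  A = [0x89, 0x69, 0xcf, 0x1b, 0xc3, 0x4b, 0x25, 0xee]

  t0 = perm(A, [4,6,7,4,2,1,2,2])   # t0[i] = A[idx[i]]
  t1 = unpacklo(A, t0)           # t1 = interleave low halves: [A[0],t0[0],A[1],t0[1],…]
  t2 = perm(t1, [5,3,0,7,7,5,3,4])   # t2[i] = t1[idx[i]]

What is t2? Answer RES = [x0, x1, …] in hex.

RES = [0xee, 0x25, 0x89, 0xc3, 0xc3, 0xee, 0x25, 0xcf]

→ t0 |c3|25|ee|c3|cf|69|cf|cf|
→ t1 |89|c3|69|25|cf|ee|1b|c3|
→ t2 |ee|25|89|c3|c3|ee|25|cf|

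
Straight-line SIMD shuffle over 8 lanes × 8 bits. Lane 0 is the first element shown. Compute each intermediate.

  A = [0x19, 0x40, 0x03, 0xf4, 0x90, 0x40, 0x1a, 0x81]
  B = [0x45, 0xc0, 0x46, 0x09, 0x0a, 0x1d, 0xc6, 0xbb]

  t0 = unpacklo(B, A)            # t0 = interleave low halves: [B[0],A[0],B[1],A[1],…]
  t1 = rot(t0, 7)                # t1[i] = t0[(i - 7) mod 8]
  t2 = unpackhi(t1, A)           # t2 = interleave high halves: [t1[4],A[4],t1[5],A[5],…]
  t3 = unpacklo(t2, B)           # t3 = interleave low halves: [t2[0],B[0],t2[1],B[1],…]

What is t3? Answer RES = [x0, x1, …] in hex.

RES = [0x03, 0x45, 0x90, 0xc0, 0x09, 0x46, 0x40, 0x09]

  t0: 45 19 c0 40 46 03 09 f4
  t1: 19 c0 40 46 03 09 f4 45
  t2: 03 90 09 40 f4 1a 45 81
  t3: 03 45 90 c0 09 46 40 09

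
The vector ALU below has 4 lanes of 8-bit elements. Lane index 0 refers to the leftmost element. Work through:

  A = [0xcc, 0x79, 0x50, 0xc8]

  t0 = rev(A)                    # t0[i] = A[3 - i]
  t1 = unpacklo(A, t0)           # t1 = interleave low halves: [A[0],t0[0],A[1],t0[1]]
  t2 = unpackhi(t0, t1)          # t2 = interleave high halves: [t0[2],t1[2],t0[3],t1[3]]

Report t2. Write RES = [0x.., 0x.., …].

t0 = [0xc8, 0x50, 0x79, 0xcc]
t1 = [0xcc, 0xc8, 0x79, 0x50]
t2 = [0x79, 0x79, 0xcc, 0x50]

RES = [0x79, 0x79, 0xcc, 0x50]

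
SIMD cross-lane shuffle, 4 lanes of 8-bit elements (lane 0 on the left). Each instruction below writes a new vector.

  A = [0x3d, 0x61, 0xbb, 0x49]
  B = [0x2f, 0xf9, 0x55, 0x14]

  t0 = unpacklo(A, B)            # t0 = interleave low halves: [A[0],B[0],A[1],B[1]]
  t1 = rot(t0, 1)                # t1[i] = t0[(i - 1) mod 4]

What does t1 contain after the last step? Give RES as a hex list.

  t0: 3d 2f 61 f9
  t1: f9 3d 2f 61

RES = [0xf9, 0x3d, 0x2f, 0x61]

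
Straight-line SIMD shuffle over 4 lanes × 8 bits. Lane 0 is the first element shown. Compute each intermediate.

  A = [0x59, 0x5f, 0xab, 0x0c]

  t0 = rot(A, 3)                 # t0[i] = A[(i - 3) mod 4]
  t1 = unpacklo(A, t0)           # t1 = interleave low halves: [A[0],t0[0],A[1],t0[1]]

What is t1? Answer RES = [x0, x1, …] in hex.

→ t0 |5f|ab|0c|59|
→ t1 |59|5f|5f|ab|

RES = [ 0x59  0x5f  0x5f  0xab ]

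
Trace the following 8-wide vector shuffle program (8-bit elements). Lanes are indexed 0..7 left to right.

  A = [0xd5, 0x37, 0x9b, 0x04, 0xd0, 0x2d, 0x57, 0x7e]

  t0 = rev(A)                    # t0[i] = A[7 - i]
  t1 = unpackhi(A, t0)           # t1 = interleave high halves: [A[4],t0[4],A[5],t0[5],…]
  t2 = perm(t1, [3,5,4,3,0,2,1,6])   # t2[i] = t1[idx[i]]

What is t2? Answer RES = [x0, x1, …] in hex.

RES = [ 0x9b  0x37  0x57  0x9b  0xd0  0x2d  0x04  0x7e ]

→ t0 |7e|57|2d|d0|04|9b|37|d5|
→ t1 |d0|04|2d|9b|57|37|7e|d5|
→ t2 |9b|37|57|9b|d0|2d|04|7e|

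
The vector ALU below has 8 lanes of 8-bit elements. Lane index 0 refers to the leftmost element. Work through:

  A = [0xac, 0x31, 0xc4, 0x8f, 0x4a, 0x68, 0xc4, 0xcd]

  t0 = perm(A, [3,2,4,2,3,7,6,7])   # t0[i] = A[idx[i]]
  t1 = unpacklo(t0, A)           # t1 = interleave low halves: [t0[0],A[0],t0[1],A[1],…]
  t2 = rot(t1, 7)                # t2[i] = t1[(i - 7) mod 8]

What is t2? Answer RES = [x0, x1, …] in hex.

RES = [ 0xac  0xc4  0x31  0x4a  0xc4  0xc4  0x8f  0x8f ]

→ t0 |8f|c4|4a|c4|8f|cd|c4|cd|
→ t1 |8f|ac|c4|31|4a|c4|c4|8f|
→ t2 |ac|c4|31|4a|c4|c4|8f|8f|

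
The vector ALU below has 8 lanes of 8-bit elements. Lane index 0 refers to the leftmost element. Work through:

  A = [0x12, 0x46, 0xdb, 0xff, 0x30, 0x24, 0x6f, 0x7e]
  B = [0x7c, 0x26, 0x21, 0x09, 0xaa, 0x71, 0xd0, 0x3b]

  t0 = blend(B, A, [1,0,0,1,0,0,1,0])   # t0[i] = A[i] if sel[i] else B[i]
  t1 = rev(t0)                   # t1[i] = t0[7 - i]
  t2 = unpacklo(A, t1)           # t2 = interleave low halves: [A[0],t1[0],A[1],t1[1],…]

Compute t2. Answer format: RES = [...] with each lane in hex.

t0 = [0x12, 0x26, 0x21, 0xff, 0xaa, 0x71, 0x6f, 0x3b]
t1 = [0x3b, 0x6f, 0x71, 0xaa, 0xff, 0x21, 0x26, 0x12]
t2 = [0x12, 0x3b, 0x46, 0x6f, 0xdb, 0x71, 0xff, 0xaa]

RES = [0x12, 0x3b, 0x46, 0x6f, 0xdb, 0x71, 0xff, 0xaa]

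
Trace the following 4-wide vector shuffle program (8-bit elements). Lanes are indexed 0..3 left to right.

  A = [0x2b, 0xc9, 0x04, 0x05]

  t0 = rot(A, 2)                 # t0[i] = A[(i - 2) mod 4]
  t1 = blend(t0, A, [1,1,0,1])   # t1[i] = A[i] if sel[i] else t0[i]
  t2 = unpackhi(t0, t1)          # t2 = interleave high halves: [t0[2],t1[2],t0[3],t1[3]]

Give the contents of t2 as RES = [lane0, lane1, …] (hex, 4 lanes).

RES = [ 0x2b  0x2b  0xc9  0x05 ]

→ t0 |04|05|2b|c9|
→ t1 |2b|c9|2b|05|
→ t2 |2b|2b|c9|05|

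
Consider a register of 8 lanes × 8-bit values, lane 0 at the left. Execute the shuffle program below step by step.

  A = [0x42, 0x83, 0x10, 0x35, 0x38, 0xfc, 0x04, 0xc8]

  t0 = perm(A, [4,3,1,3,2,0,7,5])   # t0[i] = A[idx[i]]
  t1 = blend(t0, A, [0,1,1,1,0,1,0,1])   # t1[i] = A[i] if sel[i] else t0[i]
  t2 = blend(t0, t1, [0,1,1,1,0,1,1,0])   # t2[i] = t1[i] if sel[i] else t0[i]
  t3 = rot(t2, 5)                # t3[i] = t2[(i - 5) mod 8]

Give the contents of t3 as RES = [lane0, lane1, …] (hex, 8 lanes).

→ t0 |38|35|83|35|10|42|c8|fc|
→ t1 |38|83|10|35|10|fc|c8|c8|
→ t2 |38|83|10|35|10|fc|c8|fc|
→ t3 |35|10|fc|c8|fc|38|83|10|

RES = [0x35, 0x10, 0xfc, 0xc8, 0xfc, 0x38, 0x83, 0x10]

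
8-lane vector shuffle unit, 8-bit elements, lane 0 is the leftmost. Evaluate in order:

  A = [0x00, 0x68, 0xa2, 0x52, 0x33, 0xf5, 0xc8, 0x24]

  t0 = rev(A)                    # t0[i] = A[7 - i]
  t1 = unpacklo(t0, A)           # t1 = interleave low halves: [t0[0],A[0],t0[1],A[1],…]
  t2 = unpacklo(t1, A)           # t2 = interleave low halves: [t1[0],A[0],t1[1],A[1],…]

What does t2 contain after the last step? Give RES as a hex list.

t0 = [0x24, 0xc8, 0xf5, 0x33, 0x52, 0xa2, 0x68, 0x00]
t1 = [0x24, 0x00, 0xc8, 0x68, 0xf5, 0xa2, 0x33, 0x52]
t2 = [0x24, 0x00, 0x00, 0x68, 0xc8, 0xa2, 0x68, 0x52]

RES = [0x24, 0x00, 0x00, 0x68, 0xc8, 0xa2, 0x68, 0x52]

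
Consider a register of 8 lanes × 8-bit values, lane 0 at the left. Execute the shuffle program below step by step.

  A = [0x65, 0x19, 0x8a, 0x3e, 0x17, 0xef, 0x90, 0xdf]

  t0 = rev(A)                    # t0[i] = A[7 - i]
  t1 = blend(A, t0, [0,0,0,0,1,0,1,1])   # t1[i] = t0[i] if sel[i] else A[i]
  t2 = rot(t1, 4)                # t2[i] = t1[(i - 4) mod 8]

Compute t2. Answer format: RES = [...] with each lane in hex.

→ t0 |df|90|ef|17|3e|8a|19|65|
→ t1 |65|19|8a|3e|3e|ef|19|65|
→ t2 |3e|ef|19|65|65|19|8a|3e|

RES = [0x3e, 0xef, 0x19, 0x65, 0x65, 0x19, 0x8a, 0x3e]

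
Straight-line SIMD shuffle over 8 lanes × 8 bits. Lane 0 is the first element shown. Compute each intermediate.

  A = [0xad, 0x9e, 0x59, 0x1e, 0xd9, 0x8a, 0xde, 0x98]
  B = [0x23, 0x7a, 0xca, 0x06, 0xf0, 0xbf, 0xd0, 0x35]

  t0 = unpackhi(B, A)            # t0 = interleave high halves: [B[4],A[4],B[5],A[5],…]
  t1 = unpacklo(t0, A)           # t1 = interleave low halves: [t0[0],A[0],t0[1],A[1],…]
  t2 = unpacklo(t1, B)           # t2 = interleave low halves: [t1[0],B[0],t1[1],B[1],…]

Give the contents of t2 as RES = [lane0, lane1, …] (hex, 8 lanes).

  t0: f0 d9 bf 8a d0 de 35 98
  t1: f0 ad d9 9e bf 59 8a 1e
  t2: f0 23 ad 7a d9 ca 9e 06

RES = [ 0xf0  0x23  0xad  0x7a  0xd9  0xca  0x9e  0x06 ]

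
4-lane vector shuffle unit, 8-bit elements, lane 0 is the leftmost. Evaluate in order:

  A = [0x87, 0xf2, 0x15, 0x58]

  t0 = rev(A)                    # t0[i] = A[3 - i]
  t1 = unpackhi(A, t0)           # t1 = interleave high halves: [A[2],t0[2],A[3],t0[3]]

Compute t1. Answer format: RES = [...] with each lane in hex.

RES = [ 0x15  0xf2  0x58  0x87 ]

→ t0 |58|15|f2|87|
→ t1 |15|f2|58|87|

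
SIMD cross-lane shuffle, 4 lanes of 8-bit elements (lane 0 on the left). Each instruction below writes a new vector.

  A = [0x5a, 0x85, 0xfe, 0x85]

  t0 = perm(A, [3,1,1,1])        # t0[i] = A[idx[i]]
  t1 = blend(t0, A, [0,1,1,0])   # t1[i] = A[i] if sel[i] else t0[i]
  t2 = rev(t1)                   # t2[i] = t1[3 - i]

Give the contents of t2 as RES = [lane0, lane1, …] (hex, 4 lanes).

  t0: 85 85 85 85
  t1: 85 85 fe 85
  t2: 85 fe 85 85

RES = [ 0x85  0xfe  0x85  0x85 ]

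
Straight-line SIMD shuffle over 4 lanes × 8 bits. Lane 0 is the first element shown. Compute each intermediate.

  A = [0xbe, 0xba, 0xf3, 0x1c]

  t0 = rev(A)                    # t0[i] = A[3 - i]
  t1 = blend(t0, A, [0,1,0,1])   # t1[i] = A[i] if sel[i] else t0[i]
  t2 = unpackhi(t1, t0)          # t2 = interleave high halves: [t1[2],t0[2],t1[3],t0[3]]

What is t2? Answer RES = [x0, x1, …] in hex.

  t0: 1c f3 ba be
  t1: 1c ba ba 1c
  t2: ba ba 1c be

RES = [0xba, 0xba, 0x1c, 0xbe]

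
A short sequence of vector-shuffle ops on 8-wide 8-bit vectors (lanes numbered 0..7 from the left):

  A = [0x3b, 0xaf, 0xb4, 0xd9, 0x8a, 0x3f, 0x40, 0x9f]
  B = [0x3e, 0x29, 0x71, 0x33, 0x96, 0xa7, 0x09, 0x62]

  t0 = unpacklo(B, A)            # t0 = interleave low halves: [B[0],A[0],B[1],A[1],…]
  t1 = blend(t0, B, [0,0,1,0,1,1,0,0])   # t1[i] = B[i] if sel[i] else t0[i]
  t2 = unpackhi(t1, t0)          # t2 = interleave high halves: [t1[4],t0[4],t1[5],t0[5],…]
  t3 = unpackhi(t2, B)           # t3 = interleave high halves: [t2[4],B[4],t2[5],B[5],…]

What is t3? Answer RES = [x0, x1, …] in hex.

RES = [ 0x33  0x96  0x33  0xa7  0xd9  0x09  0xd9  0x62 ]

t0 = [0x3e, 0x3b, 0x29, 0xaf, 0x71, 0xb4, 0x33, 0xd9]
t1 = [0x3e, 0x3b, 0x71, 0xaf, 0x96, 0xa7, 0x33, 0xd9]
t2 = [0x96, 0x71, 0xa7, 0xb4, 0x33, 0x33, 0xd9, 0xd9]
t3 = [0x33, 0x96, 0x33, 0xa7, 0xd9, 0x09, 0xd9, 0x62]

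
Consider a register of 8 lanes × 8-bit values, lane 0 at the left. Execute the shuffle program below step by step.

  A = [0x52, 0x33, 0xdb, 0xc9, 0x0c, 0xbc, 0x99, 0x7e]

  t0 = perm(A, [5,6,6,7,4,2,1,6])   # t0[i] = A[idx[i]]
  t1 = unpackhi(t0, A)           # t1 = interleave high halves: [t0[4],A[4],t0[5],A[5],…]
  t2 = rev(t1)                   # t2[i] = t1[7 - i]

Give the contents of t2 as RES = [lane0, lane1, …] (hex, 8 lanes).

RES = [ 0x7e  0x99  0x99  0x33  0xbc  0xdb  0x0c  0x0c ]

  t0: bc 99 99 7e 0c db 33 99
  t1: 0c 0c db bc 33 99 99 7e
  t2: 7e 99 99 33 bc db 0c 0c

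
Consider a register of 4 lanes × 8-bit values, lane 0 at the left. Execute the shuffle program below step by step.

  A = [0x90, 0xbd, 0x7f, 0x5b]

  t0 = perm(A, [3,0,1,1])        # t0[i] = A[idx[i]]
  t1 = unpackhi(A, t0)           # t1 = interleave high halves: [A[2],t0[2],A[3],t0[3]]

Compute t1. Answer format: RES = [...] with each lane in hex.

  t0: 5b 90 bd bd
  t1: 7f bd 5b bd

RES = [0x7f, 0xbd, 0x5b, 0xbd]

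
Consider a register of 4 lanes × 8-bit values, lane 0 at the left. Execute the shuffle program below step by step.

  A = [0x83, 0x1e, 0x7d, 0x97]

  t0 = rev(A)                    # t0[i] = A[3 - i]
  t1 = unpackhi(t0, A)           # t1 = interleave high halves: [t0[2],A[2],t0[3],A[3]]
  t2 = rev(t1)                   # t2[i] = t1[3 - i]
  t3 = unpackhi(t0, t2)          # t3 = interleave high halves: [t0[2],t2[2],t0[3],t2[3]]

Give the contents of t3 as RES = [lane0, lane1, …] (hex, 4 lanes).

t0 = [0x97, 0x7d, 0x1e, 0x83]
t1 = [0x1e, 0x7d, 0x83, 0x97]
t2 = [0x97, 0x83, 0x7d, 0x1e]
t3 = [0x1e, 0x7d, 0x83, 0x1e]

RES = [0x1e, 0x7d, 0x83, 0x1e]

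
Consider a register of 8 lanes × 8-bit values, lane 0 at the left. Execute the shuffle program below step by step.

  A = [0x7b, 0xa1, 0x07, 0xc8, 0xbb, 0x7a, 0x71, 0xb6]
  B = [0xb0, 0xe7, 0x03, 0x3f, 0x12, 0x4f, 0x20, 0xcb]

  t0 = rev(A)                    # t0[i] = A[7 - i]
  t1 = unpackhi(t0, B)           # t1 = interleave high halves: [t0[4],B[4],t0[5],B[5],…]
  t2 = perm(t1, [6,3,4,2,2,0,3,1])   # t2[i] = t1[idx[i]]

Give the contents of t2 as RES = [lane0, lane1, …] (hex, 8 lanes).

t0 = [0xb6, 0x71, 0x7a, 0xbb, 0xc8, 0x07, 0xa1, 0x7b]
t1 = [0xc8, 0x12, 0x07, 0x4f, 0xa1, 0x20, 0x7b, 0xcb]
t2 = [0x7b, 0x4f, 0xa1, 0x07, 0x07, 0xc8, 0x4f, 0x12]

RES = [0x7b, 0x4f, 0xa1, 0x07, 0x07, 0xc8, 0x4f, 0x12]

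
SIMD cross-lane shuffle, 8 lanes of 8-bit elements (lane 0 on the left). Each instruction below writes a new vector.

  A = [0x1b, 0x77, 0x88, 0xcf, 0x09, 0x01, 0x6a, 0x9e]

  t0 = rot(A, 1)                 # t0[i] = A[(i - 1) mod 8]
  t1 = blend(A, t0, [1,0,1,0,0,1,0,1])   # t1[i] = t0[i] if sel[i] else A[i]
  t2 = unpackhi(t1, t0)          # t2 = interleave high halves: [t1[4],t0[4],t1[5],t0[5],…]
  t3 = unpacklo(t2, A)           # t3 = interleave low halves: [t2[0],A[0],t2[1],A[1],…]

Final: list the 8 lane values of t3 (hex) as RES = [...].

  t0: 9e 1b 77 88 cf 09 01 6a
  t1: 9e 77 77 cf 09 09 6a 6a
  t2: 09 cf 09 09 6a 01 6a 6a
  t3: 09 1b cf 77 09 88 09 cf

RES = [ 0x09  0x1b  0xcf  0x77  0x09  0x88  0x09  0xcf ]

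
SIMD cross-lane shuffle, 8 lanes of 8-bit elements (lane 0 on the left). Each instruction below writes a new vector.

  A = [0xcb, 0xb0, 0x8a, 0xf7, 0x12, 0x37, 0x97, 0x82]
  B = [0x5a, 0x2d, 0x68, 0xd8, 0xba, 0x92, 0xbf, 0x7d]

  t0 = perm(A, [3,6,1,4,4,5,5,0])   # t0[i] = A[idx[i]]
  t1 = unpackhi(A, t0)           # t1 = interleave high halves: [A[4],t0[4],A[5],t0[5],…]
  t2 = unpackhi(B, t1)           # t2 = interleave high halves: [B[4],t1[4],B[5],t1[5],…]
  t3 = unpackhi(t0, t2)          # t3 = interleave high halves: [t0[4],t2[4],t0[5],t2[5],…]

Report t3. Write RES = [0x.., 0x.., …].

→ t0 |f7|97|b0|12|12|37|37|cb|
→ t1 |12|12|37|37|97|37|82|cb|
→ t2 |ba|97|92|37|bf|82|7d|cb|
→ t3 |12|bf|37|82|37|7d|cb|cb|

RES = [0x12, 0xbf, 0x37, 0x82, 0x37, 0x7d, 0xcb, 0xcb]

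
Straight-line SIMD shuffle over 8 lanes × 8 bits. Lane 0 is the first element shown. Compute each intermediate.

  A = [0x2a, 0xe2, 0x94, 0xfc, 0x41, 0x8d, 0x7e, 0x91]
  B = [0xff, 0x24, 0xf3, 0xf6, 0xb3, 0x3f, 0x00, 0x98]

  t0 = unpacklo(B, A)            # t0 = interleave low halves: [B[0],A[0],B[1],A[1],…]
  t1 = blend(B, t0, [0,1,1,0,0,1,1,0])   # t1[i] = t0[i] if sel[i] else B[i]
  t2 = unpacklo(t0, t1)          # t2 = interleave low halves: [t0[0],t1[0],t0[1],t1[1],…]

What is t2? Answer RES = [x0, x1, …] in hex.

RES = [ 0xff  0xff  0x2a  0x2a  0x24  0x24  0xe2  0xf6 ]

  t0: ff 2a 24 e2 f3 94 f6 fc
  t1: ff 2a 24 f6 b3 94 f6 98
  t2: ff ff 2a 2a 24 24 e2 f6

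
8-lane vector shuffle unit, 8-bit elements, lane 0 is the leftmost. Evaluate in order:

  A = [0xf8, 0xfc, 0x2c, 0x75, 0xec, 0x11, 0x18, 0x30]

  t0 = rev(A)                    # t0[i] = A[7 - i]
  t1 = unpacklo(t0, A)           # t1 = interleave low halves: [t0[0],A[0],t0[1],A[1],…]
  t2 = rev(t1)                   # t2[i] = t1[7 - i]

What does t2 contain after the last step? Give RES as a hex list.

RES = [ 0x75  0xec  0x2c  0x11  0xfc  0x18  0xf8  0x30 ]

t0 = [0x30, 0x18, 0x11, 0xec, 0x75, 0x2c, 0xfc, 0xf8]
t1 = [0x30, 0xf8, 0x18, 0xfc, 0x11, 0x2c, 0xec, 0x75]
t2 = [0x75, 0xec, 0x2c, 0x11, 0xfc, 0x18, 0xf8, 0x30]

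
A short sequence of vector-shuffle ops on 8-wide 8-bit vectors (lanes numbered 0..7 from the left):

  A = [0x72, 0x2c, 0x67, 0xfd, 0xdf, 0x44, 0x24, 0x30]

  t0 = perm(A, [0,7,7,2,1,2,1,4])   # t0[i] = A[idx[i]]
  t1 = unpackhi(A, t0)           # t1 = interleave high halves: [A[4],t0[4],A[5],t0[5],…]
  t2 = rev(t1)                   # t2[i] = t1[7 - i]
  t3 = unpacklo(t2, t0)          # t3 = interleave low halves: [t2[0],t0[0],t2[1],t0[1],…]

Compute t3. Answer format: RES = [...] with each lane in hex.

→ t0 |72|30|30|67|2c|67|2c|df|
→ t1 |df|2c|44|67|24|2c|30|df|
→ t2 |df|30|2c|24|67|44|2c|df|
→ t3 |df|72|30|30|2c|30|24|67|

RES = [ 0xdf  0x72  0x30  0x30  0x2c  0x30  0x24  0x67 ]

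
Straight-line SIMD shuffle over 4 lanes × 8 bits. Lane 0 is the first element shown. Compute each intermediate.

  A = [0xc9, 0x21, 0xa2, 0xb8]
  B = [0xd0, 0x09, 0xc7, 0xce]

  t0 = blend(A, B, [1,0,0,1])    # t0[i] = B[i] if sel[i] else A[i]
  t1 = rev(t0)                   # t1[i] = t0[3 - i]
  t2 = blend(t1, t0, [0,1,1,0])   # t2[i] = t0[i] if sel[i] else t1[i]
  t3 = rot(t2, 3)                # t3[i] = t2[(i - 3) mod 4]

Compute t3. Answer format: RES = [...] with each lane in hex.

RES = [ 0x21  0xa2  0xd0  0xce ]

→ t0 |d0|21|a2|ce|
→ t1 |ce|a2|21|d0|
→ t2 |ce|21|a2|d0|
→ t3 |21|a2|d0|ce|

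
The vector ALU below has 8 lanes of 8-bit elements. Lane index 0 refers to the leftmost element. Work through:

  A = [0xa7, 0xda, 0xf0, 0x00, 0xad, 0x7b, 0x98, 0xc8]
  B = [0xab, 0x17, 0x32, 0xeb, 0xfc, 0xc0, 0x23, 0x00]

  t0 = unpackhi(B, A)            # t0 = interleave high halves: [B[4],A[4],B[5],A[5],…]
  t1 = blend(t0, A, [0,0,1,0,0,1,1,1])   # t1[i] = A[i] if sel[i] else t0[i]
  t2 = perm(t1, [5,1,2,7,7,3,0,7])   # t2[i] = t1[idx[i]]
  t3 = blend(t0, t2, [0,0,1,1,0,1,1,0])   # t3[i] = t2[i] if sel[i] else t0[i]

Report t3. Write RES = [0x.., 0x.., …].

t0 = [0xfc, 0xad, 0xc0, 0x7b, 0x23, 0x98, 0x00, 0xc8]
t1 = [0xfc, 0xad, 0xf0, 0x7b, 0x23, 0x7b, 0x98, 0xc8]
t2 = [0x7b, 0xad, 0xf0, 0xc8, 0xc8, 0x7b, 0xfc, 0xc8]
t3 = [0xfc, 0xad, 0xf0, 0xc8, 0x23, 0x7b, 0xfc, 0xc8]

RES = [0xfc, 0xad, 0xf0, 0xc8, 0x23, 0x7b, 0xfc, 0xc8]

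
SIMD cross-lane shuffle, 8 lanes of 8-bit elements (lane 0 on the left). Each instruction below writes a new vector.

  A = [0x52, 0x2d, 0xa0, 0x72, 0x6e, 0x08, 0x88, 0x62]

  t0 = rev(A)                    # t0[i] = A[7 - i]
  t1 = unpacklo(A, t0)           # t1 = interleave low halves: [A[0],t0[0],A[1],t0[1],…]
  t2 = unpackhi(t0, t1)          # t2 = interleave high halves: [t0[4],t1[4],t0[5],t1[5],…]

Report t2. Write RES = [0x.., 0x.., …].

RES = [ 0x72  0xa0  0xa0  0x08  0x2d  0x72  0x52  0x6e ]

  t0: 62 88 08 6e 72 a0 2d 52
  t1: 52 62 2d 88 a0 08 72 6e
  t2: 72 a0 a0 08 2d 72 52 6e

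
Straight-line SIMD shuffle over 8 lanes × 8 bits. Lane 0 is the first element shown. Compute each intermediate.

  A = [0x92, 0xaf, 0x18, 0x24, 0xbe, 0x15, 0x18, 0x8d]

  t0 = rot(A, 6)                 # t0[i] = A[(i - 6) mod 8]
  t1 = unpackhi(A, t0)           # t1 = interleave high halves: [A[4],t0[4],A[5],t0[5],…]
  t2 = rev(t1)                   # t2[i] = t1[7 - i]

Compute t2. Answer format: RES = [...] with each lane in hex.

→ t0 |18|24|be|15|18|8d|92|af|
→ t1 |be|18|15|8d|18|92|8d|af|
→ t2 |af|8d|92|18|8d|15|18|be|

RES = [0xaf, 0x8d, 0x92, 0x18, 0x8d, 0x15, 0x18, 0xbe]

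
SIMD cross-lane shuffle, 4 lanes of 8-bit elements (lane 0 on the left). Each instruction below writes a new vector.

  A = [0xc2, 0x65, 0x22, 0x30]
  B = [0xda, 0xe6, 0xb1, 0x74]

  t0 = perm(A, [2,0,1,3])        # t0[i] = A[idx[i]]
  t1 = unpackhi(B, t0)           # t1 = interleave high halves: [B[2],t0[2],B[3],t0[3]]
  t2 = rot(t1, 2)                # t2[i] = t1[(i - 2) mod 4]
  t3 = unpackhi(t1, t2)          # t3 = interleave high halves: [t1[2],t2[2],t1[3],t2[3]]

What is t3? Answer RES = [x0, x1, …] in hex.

t0 = [0x22, 0xc2, 0x65, 0x30]
t1 = [0xb1, 0x65, 0x74, 0x30]
t2 = [0x74, 0x30, 0xb1, 0x65]
t3 = [0x74, 0xb1, 0x30, 0x65]

RES = [ 0x74  0xb1  0x30  0x65 ]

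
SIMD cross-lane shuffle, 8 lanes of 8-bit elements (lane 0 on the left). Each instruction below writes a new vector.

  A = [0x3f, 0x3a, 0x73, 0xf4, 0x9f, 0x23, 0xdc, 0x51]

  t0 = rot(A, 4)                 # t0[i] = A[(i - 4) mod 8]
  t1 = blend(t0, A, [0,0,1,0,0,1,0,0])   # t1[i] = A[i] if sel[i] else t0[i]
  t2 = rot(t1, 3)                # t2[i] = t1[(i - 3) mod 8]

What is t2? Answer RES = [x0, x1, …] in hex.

RES = [ 0x23  0x73  0xf4  0x9f  0x23  0x73  0x51  0x3f ]

  t0: 9f 23 dc 51 3f 3a 73 f4
  t1: 9f 23 73 51 3f 23 73 f4
  t2: 23 73 f4 9f 23 73 51 3f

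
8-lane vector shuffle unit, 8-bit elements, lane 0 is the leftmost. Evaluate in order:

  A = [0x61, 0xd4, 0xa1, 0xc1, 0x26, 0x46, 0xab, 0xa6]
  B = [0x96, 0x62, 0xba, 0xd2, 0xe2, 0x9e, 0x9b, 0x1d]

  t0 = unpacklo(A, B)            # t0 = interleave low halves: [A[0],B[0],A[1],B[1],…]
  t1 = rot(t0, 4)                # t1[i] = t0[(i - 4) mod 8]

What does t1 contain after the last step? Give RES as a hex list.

  t0: 61 96 d4 62 a1 ba c1 d2
  t1: a1 ba c1 d2 61 96 d4 62

RES = [ 0xa1  0xba  0xc1  0xd2  0x61  0x96  0xd4  0x62 ]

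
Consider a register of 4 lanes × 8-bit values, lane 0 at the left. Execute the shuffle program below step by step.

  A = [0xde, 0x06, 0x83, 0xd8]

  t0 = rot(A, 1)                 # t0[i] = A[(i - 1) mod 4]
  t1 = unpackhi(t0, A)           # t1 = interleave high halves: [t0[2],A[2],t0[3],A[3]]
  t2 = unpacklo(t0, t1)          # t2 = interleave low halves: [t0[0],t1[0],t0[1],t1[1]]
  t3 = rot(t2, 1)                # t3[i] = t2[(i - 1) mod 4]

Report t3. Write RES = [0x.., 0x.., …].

RES = [ 0x83  0xd8  0x06  0xde ]

  t0: d8 de 06 83
  t1: 06 83 83 d8
  t2: d8 06 de 83
  t3: 83 d8 06 de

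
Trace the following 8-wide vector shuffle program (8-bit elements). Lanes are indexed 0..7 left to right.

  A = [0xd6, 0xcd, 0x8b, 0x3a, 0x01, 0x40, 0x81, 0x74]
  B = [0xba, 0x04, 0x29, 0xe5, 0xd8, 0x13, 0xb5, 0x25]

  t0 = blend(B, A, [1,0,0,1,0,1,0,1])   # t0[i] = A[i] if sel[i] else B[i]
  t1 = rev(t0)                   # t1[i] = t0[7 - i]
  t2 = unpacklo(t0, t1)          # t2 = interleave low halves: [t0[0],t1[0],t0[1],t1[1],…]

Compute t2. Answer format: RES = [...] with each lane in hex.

  t0: d6 04 29 3a d8 40 b5 74
  t1: 74 b5 40 d8 3a 29 04 d6
  t2: d6 74 04 b5 29 40 3a d8

RES = [ 0xd6  0x74  0x04  0xb5  0x29  0x40  0x3a  0xd8 ]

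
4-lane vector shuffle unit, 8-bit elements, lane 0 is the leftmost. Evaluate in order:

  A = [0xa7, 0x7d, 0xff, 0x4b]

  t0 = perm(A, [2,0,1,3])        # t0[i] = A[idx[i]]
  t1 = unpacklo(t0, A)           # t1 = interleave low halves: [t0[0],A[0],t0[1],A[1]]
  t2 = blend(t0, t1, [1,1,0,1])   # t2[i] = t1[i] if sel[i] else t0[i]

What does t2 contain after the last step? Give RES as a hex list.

→ t0 |ff|a7|7d|4b|
→ t1 |ff|a7|a7|7d|
→ t2 |ff|a7|7d|7d|

RES = [ 0xff  0xa7  0x7d  0x7d ]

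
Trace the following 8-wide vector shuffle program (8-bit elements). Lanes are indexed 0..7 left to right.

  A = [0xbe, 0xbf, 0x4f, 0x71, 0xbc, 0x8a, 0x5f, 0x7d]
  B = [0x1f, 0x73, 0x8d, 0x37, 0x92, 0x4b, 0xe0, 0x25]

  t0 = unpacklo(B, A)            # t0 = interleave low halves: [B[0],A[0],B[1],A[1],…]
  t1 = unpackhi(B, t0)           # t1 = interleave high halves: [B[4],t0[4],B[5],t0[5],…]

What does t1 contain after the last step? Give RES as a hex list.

RES = [ 0x92  0x8d  0x4b  0x4f  0xe0  0x37  0x25  0x71 ]

  t0: 1f be 73 bf 8d 4f 37 71
  t1: 92 8d 4b 4f e0 37 25 71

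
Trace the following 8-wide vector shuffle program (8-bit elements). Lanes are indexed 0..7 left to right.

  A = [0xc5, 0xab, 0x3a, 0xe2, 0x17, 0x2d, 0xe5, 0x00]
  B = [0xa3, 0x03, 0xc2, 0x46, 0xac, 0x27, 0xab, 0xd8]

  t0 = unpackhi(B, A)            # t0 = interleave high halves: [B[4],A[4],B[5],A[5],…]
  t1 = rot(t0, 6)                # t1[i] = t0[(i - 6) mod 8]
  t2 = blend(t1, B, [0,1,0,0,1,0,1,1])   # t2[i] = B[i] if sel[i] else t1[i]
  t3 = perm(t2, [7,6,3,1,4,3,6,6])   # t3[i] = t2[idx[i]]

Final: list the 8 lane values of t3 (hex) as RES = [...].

RES = [ 0xd8  0xab  0xe5  0x03  0xac  0xe5  0xab  0xab ]

→ t0 |ac|17|27|2d|ab|e5|d8|00|
→ t1 |27|2d|ab|e5|d8|00|ac|17|
→ t2 |27|03|ab|e5|ac|00|ab|d8|
→ t3 |d8|ab|e5|03|ac|e5|ab|ab|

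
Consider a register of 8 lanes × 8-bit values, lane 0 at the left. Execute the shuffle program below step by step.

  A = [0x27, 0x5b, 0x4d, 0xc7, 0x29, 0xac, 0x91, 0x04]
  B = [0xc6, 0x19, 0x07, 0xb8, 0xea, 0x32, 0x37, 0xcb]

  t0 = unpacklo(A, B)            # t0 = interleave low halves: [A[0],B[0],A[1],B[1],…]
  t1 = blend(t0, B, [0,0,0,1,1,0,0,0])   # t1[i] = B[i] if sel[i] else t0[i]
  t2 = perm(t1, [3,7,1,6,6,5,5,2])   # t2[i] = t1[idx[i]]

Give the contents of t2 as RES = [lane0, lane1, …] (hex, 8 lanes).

RES = [ 0xb8  0xb8  0xc6  0xc7  0xc7  0x07  0x07  0x5b ]

t0 = [0x27, 0xc6, 0x5b, 0x19, 0x4d, 0x07, 0xc7, 0xb8]
t1 = [0x27, 0xc6, 0x5b, 0xb8, 0xea, 0x07, 0xc7, 0xb8]
t2 = [0xb8, 0xb8, 0xc6, 0xc7, 0xc7, 0x07, 0x07, 0x5b]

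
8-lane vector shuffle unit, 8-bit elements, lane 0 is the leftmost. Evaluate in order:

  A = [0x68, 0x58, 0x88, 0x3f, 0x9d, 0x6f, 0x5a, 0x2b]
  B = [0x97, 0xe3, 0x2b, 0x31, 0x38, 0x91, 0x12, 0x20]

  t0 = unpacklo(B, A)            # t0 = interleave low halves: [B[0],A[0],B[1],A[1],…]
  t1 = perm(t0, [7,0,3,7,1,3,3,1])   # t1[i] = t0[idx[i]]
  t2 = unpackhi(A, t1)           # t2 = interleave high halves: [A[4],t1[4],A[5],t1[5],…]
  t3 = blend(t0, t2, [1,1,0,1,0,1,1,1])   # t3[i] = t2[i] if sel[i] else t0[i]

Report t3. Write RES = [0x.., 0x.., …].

RES = [ 0x9d  0x68  0xe3  0x58  0x2b  0x58  0x2b  0x68 ]

t0 = [0x97, 0x68, 0xe3, 0x58, 0x2b, 0x88, 0x31, 0x3f]
t1 = [0x3f, 0x97, 0x58, 0x3f, 0x68, 0x58, 0x58, 0x68]
t2 = [0x9d, 0x68, 0x6f, 0x58, 0x5a, 0x58, 0x2b, 0x68]
t3 = [0x9d, 0x68, 0xe3, 0x58, 0x2b, 0x58, 0x2b, 0x68]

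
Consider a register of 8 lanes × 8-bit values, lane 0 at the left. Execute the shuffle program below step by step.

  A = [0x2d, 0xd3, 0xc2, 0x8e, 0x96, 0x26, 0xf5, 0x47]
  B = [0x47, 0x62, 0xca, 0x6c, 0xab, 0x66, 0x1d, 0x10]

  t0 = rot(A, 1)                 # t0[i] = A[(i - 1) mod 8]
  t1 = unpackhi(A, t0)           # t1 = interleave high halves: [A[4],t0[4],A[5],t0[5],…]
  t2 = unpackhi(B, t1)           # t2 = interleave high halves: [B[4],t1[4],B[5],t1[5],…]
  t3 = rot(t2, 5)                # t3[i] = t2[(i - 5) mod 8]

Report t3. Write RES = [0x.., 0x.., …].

t0 = [0x47, 0x2d, 0xd3, 0xc2, 0x8e, 0x96, 0x26, 0xf5]
t1 = [0x96, 0x8e, 0x26, 0x96, 0xf5, 0x26, 0x47, 0xf5]
t2 = [0xab, 0xf5, 0x66, 0x26, 0x1d, 0x47, 0x10, 0xf5]
t3 = [0x26, 0x1d, 0x47, 0x10, 0xf5, 0xab, 0xf5, 0x66]

RES = [0x26, 0x1d, 0x47, 0x10, 0xf5, 0xab, 0xf5, 0x66]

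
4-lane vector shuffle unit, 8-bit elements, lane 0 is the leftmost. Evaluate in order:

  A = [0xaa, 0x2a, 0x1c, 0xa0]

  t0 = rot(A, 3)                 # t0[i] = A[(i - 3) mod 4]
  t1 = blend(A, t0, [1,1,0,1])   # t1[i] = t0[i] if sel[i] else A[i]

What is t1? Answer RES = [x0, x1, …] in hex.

t0 = [0x2a, 0x1c, 0xa0, 0xaa]
t1 = [0x2a, 0x1c, 0x1c, 0xaa]

RES = [ 0x2a  0x1c  0x1c  0xaa ]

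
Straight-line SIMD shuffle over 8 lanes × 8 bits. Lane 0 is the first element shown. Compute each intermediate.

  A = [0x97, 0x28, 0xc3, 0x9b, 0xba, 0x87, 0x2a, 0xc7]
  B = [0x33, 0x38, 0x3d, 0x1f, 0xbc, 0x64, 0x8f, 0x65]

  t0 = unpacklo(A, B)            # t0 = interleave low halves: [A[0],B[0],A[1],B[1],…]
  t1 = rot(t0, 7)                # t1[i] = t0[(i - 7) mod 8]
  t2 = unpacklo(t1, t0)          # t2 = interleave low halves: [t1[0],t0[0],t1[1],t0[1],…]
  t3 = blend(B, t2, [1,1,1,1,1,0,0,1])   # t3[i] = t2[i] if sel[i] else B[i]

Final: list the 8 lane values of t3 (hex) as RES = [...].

t0 = [0x97, 0x33, 0x28, 0x38, 0xc3, 0x3d, 0x9b, 0x1f]
t1 = [0x33, 0x28, 0x38, 0xc3, 0x3d, 0x9b, 0x1f, 0x97]
t2 = [0x33, 0x97, 0x28, 0x33, 0x38, 0x28, 0xc3, 0x38]
t3 = [0x33, 0x97, 0x28, 0x33, 0x38, 0x64, 0x8f, 0x38]

RES = [0x33, 0x97, 0x28, 0x33, 0x38, 0x64, 0x8f, 0x38]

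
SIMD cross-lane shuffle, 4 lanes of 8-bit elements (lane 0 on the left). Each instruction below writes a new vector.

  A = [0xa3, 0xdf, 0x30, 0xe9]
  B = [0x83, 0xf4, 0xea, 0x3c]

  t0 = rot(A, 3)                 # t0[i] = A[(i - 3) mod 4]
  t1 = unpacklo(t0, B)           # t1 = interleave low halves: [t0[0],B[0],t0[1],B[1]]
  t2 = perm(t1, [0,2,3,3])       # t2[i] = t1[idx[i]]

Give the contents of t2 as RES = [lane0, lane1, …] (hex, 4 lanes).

→ t0 |df|30|e9|a3|
→ t1 |df|83|30|f4|
→ t2 |df|30|f4|f4|

RES = [ 0xdf  0x30  0xf4  0xf4 ]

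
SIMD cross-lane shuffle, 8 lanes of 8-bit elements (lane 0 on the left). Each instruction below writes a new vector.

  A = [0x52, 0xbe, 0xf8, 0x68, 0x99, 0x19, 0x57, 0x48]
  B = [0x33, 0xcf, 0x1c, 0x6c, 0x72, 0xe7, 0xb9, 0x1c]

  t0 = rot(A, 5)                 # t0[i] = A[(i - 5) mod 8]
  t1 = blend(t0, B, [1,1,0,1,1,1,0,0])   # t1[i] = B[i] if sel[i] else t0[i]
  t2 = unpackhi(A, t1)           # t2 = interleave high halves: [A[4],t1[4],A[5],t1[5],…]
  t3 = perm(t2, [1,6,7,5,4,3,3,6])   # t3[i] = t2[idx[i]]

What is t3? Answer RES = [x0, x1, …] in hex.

RES = [0x72, 0x48, 0xf8, 0xbe, 0x57, 0xe7, 0xe7, 0x48]

  t0: 68 99 19 57 48 52 be f8
  t1: 33 cf 19 6c 72 e7 be f8
  t2: 99 72 19 e7 57 be 48 f8
  t3: 72 48 f8 be 57 e7 e7 48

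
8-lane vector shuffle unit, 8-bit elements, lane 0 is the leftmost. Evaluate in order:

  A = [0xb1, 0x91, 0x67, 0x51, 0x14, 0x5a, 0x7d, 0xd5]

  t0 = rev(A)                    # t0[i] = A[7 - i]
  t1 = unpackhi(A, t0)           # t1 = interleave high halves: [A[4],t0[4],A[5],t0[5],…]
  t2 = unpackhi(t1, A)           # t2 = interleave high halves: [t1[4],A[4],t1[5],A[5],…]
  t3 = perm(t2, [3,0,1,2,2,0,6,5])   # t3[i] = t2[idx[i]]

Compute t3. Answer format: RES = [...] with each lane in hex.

→ t0 |d5|7d|5a|14|51|67|91|b1|
→ t1 |14|51|5a|67|7d|91|d5|b1|
→ t2 |7d|14|91|5a|d5|7d|b1|d5|
→ t3 |5a|7d|14|91|91|7d|b1|7d|

RES = [0x5a, 0x7d, 0x14, 0x91, 0x91, 0x7d, 0xb1, 0x7d]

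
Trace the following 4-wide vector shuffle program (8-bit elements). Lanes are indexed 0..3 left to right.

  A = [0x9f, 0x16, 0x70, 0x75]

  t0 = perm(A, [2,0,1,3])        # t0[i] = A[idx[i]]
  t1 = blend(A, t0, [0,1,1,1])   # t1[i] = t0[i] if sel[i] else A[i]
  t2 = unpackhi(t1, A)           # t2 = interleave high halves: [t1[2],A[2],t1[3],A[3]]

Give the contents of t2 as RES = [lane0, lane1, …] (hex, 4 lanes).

t0 = [0x70, 0x9f, 0x16, 0x75]
t1 = [0x9f, 0x9f, 0x16, 0x75]
t2 = [0x16, 0x70, 0x75, 0x75]

RES = [0x16, 0x70, 0x75, 0x75]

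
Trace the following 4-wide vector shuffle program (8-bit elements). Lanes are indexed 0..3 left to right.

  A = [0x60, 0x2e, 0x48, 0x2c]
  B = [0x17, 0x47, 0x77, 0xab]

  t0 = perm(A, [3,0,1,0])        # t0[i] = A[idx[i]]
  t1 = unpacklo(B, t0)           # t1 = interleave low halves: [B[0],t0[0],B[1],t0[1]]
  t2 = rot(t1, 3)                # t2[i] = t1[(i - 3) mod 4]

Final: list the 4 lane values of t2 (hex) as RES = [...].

RES = [0x2c, 0x47, 0x60, 0x17]

  t0: 2c 60 2e 60
  t1: 17 2c 47 60
  t2: 2c 47 60 17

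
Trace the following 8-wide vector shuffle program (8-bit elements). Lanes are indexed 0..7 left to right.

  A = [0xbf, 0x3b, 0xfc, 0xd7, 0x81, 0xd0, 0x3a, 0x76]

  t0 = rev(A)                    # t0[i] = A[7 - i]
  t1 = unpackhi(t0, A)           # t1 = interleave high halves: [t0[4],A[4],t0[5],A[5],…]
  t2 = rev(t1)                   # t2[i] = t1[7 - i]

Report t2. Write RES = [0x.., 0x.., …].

→ t0 |76|3a|d0|81|d7|fc|3b|bf|
→ t1 |d7|81|fc|d0|3b|3a|bf|76|
→ t2 |76|bf|3a|3b|d0|fc|81|d7|

RES = [0x76, 0xbf, 0x3a, 0x3b, 0xd0, 0xfc, 0x81, 0xd7]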